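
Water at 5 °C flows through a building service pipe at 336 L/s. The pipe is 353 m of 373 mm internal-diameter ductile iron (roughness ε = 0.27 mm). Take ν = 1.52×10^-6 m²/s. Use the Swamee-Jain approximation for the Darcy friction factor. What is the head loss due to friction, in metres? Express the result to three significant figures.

V = 4Q/(πD²) = 4·0.336/(π·0.373²) = 3.075 m/s
Re = VD/ν = 3.075·0.373/1.52×10^-6 = 7.55×10^5 → turbulent
ε/D = 0.27/373 = 7.24×10^-4
Swamee-Jain: f = 0.01879
h_f = f(L/D)V²/(2g) = 0.01879·(353/0.373)·3.075²/(2·9.81) = 8.569 m

h_f ≈ 8.57 m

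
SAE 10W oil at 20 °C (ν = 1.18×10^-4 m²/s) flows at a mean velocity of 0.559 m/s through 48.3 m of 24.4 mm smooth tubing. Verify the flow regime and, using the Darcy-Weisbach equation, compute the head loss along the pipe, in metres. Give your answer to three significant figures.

Re = VD/ν = 0.559·0.02440/1.18×10^-4 = 116 → laminar (Re < 2300)
f = 64/Re = 0.5537
h_f = f(L/D)V²/(2g) = 0.5537·(48.3/0.02440)·0.559²/(2·9.81) = 17.46 m

h_f ≈ 17.5 m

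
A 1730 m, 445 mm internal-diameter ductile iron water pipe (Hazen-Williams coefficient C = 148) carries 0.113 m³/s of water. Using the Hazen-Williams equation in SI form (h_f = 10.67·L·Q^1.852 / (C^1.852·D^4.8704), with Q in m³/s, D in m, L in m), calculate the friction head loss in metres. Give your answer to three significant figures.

h_f = 10.67·1730·0.113^1.852 / (148^1.852·0.445^4.8704) = 1.606 m

h_f ≈ 1.61 m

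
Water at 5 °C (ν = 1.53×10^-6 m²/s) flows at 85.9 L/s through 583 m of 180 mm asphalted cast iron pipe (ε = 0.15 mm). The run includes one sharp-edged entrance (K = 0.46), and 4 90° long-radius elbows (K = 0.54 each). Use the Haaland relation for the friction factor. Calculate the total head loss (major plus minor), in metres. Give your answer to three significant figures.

V = 4Q/(πD²) = 3.376 m/s; V²/2g = 0.5808 m
Re = 3.97×10^5, ε/D = 8.33×10^-4 → f = 0.01957 (Haaland)
Major: h_f = f(L/D)·V²/2g = 0.01957·3239·0.5808 = 36.81 m
Minor: ΣK = 2.62; h_m = ΣK·V²/2g = 1.522 m
Total H_L = 36.81 + 1.522 = 38.33 m

H_L ≈ 38.3 m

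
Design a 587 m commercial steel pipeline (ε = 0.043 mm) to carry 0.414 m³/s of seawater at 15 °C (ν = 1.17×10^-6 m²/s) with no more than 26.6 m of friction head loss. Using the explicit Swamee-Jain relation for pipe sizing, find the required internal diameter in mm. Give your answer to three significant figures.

Swamee-Jain (Type III): D = 0.66·[ε^1.25·(LQ²/(gh_f))^4.75 + ν·Q^9.4·(L/(gh_f))^5.2]^0.04
LQ²/(gh_f) = 0.3856; L/(gh_f) = 2.250
Term 1 = ε^1.25·(…)^4.75 = 3.76×10^-8; Term 2 = ν·Q^9.4·(…)^5.2 = 1.99×10^-8
D = 0.66·(3.76×10^-8 + 1.99×10^-8)^0.04 = 0.3388 m = 339 mm
Check: V = 4.59 m/s, Re = 1.33×10^6, f = 0.01362, h_f = 25.4 m ≈ 26.6 m ✓

D ≈ 339 mm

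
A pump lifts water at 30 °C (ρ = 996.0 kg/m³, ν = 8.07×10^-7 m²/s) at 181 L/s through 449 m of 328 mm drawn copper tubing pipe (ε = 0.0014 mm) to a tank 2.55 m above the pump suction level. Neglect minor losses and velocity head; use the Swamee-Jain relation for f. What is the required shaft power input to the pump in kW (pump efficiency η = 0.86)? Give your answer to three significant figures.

P_shaft ≈ 13.1 kW

V = 4Q/(πD²) = 2.142 m/s; Re = 8.71×10^5; ε/D = 4.27×10^-6; f = 0.01198
h_f = f(L/D)V²/2g = 3.836 m
Total head H = z + h_f = 2.55 + 3.836 = 6.386 m
P_hyd = ρgQH = 996.0·9.81·0.181·6.386 = 11.29 kW
P_shaft = P_hyd/η = 11.29/0.86 = 13.13 kW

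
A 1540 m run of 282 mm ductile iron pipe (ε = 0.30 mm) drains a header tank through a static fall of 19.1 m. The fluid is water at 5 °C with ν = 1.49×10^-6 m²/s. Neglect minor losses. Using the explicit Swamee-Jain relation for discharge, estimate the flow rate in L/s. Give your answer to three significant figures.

Swamee-Jain (Type II): Q = -0.965·√(gD⁵h_f/L)·ln[ε/(3.7D) + √(3.17ν²L/(gD³h_f))]
√(gD⁵h_f/L) = √(9.81·0.282⁵·19.1/1540) = 0.01473
ε/(3.7D) = 2.88×10^-4; √(3.17ν²L/(gD³h_f)) = 5.08×10^-5
Q = -0.965·0.01473·ln(3.383×10^-4) = 0.1136 m³/s
Check: V = 1.82 m/s, Re = 3.44×10^5, f = 0.02089, h_f = 19.2 m ≈ 19.1 m ✓

Q ≈ 114 L/s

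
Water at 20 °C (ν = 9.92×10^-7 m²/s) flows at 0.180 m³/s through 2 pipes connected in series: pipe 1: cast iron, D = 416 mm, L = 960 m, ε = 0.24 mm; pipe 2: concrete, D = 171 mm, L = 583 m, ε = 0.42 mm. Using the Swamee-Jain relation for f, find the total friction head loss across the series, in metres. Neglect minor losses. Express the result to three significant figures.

Pipe 1: V = 1.324 m/s, Re = 5.55×10^5, ε/D = 5.77×10^-4, f = 0.01816, h_1 = f(L/D)V²/2g = 3.746 m
Pipe 2: V = 7.838 m/s, Re = 1.35×10^6, ε/D = 0.00246, f = 0.02493, h_2 = f(L/D)V²/2g = 266.1 m
Series → Q common, losses add: H = Σh = 269.9 m

H ≈ 270 m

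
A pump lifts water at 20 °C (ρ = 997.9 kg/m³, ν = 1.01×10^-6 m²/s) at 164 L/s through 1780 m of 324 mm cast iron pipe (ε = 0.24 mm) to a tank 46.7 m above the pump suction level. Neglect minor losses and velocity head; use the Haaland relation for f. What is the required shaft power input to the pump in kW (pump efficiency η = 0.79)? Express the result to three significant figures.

V = 4Q/(πD²) = 1.989 m/s; Re = 6.38×10^5; ε/D = 7.41×10^-4; f = 0.01882
h_f = f(L/D)V²/2g = 20.85 m
Total head H = z + h_f = 46.7 + 20.85 = 67.55 m
P_hyd = ρgQH = 997.9·9.81·0.164·67.55 = 108.5 kW
P_shaft = P_hyd/η = 108.5/0.79 = 137.3 kW

P_shaft ≈ 137 kW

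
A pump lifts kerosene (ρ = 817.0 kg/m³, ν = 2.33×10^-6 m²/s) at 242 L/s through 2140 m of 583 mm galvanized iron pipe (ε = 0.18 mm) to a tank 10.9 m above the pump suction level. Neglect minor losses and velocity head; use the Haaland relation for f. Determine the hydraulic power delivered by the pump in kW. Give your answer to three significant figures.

P_hyd ≈ 26.3 kW

V = 4Q/(πD²) = 0.9065 m/s; Re = 2.27×10^5; ε/D = 3.09×10^-4; f = 0.01732
h_f = f(L/D)V²/2g = 2.663 m
Total head H = z + h_f = 10.9 + 2.663 = 13.56 m
P_hyd = ρgQH = 817.0·9.81·0.242·13.56 = 26.31 kW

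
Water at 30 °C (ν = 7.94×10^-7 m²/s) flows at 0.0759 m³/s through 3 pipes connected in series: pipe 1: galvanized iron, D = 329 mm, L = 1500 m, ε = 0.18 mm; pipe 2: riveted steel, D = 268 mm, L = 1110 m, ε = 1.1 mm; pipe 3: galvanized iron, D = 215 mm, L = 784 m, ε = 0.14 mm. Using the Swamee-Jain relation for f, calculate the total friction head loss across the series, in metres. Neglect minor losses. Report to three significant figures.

Pipe 1: V = 0.8928 m/s, Re = 3.70×10^5, ε/D = 5.47×10^-4, f = 0.01835, h_1 = f(L/D)V²/2g = 3.399 m
Pipe 2: V = 1.345 m/s, Re = 4.54×10^5, ε/D = 0.00410, f = 0.02898, h_2 = f(L/D)V²/2g = 11.08 m
Pipe 3: V = 2.091 m/s, Re = 5.66×10^5, ε/D = 6.51×10^-4, f = 0.01857, h_3 = f(L/D)V²/2g = 15.08 m
Series → Q common, losses add: H = Σh = 29.56 m

H ≈ 29.6 m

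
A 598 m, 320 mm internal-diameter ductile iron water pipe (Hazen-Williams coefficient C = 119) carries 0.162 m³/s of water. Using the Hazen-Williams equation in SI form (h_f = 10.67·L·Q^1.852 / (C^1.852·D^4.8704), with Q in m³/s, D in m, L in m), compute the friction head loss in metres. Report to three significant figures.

h_f = 10.67·598·0.162^1.852 / (119^1.852·0.320^4.8704) = 8.074 m

h_f ≈ 8.07 m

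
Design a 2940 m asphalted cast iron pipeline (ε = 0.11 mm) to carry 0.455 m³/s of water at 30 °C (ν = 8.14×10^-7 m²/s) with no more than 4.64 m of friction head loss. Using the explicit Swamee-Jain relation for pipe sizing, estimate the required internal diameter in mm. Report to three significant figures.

D ≈ 696 mm

Swamee-Jain (Type III): D = 0.66·[ε^1.25·(LQ²/(gh_f))^4.75 + ν·Q^9.4·(L/(gh_f))^5.2]^0.04
LQ²/(gh_f) = 13.37; L/(gh_f) = 64.59
Term 1 = ε^1.25·(…)^4.75 = 2.52; Term 2 = ν·Q^9.4·(…)^5.2 = 1.28
D = 0.66·(2.52 + 1.28)^0.04 = 0.6962 m = 696 mm
Check: V = 1.20 m/s, Re = 1.02×10^6, f = 0.01426, h_f = 4.39 m ≈ 4.64 m ✓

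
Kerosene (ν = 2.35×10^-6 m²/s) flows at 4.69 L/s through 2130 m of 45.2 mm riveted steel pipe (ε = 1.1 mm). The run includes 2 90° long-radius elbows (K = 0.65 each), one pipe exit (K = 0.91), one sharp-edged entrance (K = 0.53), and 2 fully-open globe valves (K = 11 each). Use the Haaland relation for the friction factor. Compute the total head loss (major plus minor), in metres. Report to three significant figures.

H_L ≈ 1100 m

V = 4Q/(πD²) = 2.923 m/s; V²/2g = 0.4354 m
Re = 5.62×10^4, ε/D = 0.0243 → f = 0.05322 (Haaland)
Major: h_f = f(L/D)·V²/2g = 0.05322·47124·0.4354 = 1092 m
Minor: ΣK = 24.7; h_m = ΣK·V²/2g = 10.77 m
Total H_L = 1092 + 10.77 = 1103 m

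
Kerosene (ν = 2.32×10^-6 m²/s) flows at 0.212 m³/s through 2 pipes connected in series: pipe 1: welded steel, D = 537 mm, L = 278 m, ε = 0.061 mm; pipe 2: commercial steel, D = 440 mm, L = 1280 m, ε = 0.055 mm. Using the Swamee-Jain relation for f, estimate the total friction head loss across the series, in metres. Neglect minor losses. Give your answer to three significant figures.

Pipe 1: V = 0.9360 m/s, Re = 2.17×10^5, ε/D = 1.14×10^-4, f = 0.01630, h_1 = f(L/D)V²/2g = 0.3768 m
Pipe 2: V = 1.394 m/s, Re = 2.64×10^5, ε/D = 1.25×10^-4, f = 0.01594, h_2 = f(L/D)V²/2g = 4.593 m
Series → Q common, losses add: H = Σh = 4.970 m

H ≈ 4.97 m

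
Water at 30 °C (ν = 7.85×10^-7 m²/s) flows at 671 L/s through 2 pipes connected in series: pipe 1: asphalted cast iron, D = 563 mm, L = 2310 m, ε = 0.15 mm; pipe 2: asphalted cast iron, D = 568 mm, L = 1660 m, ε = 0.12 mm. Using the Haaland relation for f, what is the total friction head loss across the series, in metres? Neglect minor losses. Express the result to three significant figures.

Pipe 1: V = 2.695 m/s, Re = 1.93×10^6, ε/D = 2.66×10^-4, f = 0.01497, h_1 = f(L/D)V²/2g = 22.74 m
Pipe 2: V = 2.648 m/s, Re = 1.92×10^6, ε/D = 2.11×10^-4, f = 0.01436, h_2 = f(L/D)V²/2g = 15.00 m
Series → Q common, losses add: H = Σh = 37.74 m

H ≈ 37.7 m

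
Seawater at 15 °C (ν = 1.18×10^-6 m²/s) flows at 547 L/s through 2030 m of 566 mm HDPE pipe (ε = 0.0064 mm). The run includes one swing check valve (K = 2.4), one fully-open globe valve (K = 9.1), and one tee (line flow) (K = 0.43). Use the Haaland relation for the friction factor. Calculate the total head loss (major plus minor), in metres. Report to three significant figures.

V = 4Q/(πD²) = 2.174 m/s; V²/2g = 0.2409 m
Re = 1.04×10^6, ε/D = 1.13×10^-5 → f = 0.01172 (Haaland)
Major: h_f = f(L/D)·V²/2g = 0.01172·3587·0.2409 = 10.12 m
Minor: ΣK = 11.9; h_m = ΣK·V²/2g = 2.874 m
Total H_L = 10.12 + 2.874 = 13.00 m

H_L ≈ 13.0 m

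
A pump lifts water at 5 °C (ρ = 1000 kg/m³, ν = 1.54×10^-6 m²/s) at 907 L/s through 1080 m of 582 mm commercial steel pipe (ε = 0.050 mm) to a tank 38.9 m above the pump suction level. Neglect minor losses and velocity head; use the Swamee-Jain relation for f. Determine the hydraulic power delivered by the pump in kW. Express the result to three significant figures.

P_hyd ≈ 473 kW

V = 4Q/(πD²) = 3.409 m/s; Re = 1.29×10^6; ε/D = 8.59×10^-5; f = 0.01301
h_f = f(L/D)V²/2g = 14.31 m
Total head H = z + h_f = 38.9 + 14.31 = 53.21 m
P_hyd = ρgQH = 1000·9.81·0.907·53.21 = 473.4 kW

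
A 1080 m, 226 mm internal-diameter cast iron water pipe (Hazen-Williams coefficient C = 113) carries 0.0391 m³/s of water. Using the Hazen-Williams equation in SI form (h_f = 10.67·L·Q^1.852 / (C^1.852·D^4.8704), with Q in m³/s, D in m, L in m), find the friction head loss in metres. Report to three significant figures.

h_f ≈ 6.28 m

h_f = 10.67·1080·0.0391^1.852 / (113^1.852·0.226^4.8704) = 6.277 m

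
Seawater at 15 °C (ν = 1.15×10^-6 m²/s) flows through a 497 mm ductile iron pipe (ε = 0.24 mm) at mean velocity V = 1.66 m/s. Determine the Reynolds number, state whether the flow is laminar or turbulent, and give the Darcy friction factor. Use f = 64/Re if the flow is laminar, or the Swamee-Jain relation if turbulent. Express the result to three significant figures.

Re = VD/ν = 1.660·0.497/1.15×10^-6 = 7.17×10^5
Re > 4000 → turbulent; ε/D = 4.83×10^-4
Swamee-Jain: f = 0.01738

Re ≈ 7.17×10^5; turbulent; f ≈ 0.0174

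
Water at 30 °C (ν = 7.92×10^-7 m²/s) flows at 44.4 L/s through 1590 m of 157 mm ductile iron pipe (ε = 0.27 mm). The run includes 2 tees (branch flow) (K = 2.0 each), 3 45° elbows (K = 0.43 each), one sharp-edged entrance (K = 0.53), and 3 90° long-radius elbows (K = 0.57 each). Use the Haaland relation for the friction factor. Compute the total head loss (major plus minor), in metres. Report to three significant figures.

V = 4Q/(πD²) = 2.293 m/s; V²/2g = 0.2681 m
Re = 4.55×10^5, ε/D = 0.00172 → f = 0.02295 (Haaland)
Major: h_f = f(L/D)·V²/2g = 0.02295·10127·0.2681 = 62.30 m
Minor: ΣK = 7.53; h_m = ΣK·V²/2g = 2.019 m
Total H_L = 62.30 + 2.019 = 64.32 m

H_L ≈ 64.3 m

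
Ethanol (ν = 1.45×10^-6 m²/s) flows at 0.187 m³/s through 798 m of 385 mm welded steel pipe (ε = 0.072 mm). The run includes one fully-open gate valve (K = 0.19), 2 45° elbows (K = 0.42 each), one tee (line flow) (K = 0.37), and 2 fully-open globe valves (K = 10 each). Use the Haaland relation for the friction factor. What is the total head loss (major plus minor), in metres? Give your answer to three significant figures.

V = 4Q/(πD²) = 1.606 m/s; V²/2g = 0.1315 m
Re = 4.27×10^5, ε/D = 1.87×10^-4 → f = 0.01539 (Haaland)
Major: h_f = f(L/D)·V²/2g = 0.01539·2073·0.1315 = 4.194 m
Minor: ΣK = 21.4; h_m = ΣK·V²/2g = 2.814 m
Total H_L = 4.194 + 2.814 = 7.008 m

H_L ≈ 7.01 m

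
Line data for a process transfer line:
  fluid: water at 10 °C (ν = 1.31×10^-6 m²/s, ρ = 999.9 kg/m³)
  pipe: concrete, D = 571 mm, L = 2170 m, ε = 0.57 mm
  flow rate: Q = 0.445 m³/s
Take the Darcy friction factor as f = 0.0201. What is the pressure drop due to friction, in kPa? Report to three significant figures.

Δp ≈ 115 kPa

V = 4Q/(πD²) = 4·0.445/(π·0.571²) = 1.738 m/s
h_f = f(L/D)V²/(2g) = 0.02010·(2170/0.571)·1.738²/(2·9.81) = 11.76 m
Δp = ρg·h_f = 999.9·9.81·11.76 = 115.3 kPa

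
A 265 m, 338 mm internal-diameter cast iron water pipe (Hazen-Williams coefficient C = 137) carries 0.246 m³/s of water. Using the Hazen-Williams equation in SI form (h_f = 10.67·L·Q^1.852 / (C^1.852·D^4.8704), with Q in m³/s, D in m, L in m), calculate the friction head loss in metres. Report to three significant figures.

h_f ≈ 4.58 m

h_f = 10.67·265·0.246^1.852 / (137^1.852·0.338^4.8704) = 4.577 m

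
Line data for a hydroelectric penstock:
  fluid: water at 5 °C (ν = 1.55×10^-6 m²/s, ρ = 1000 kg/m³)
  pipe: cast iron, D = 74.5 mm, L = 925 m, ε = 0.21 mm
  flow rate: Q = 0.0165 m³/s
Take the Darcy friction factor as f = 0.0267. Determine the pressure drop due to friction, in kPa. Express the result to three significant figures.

V = 4Q/(πD²) = 4·0.0165/(π·0.0745²) = 3.785 m/s
h_f = f(L/D)V²/(2g) = 0.02670·(925/0.0745)·3.785²/(2·9.81) = 242.1 m
Δp = ρg·h_f = 1000·9.81·242.1 = 2375 kPa

Δp ≈ 2370 kPa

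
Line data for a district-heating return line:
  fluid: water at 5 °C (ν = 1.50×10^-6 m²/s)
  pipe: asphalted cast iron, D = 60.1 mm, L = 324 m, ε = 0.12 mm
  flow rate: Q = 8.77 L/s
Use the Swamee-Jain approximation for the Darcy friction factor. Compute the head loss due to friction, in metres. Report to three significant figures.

h_f ≈ 65.7 m

V = 4Q/(πD²) = 4·0.00877/(π·0.0601²) = 3.091 m/s
Re = VD/ν = 3.091·0.0601/1.50×10^-6 = 1.24×10^5 → turbulent
ε/D = 0.12/60.1 = 0.00200
Swamee-Jain: f = 0.02501
h_f = f(L/D)V²/(2g) = 0.02501·(324/0.0601)·3.091²/(2·9.81) = 65.68 m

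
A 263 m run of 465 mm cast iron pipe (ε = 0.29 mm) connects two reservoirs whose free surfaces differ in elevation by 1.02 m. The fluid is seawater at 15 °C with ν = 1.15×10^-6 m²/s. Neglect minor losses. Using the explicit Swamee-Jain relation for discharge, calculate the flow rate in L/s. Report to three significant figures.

Swamee-Jain (Type II): Q = -0.965·√(gD⁵h_f/L)·ln[ε/(3.7D) + √(3.17ν²L/(gD³h_f))]
√(gD⁵h_f/L) = √(9.81·0.465⁵·1.02/263) = 0.02876
ε/(3.7D) = 1.69×10^-4; √(3.17ν²L/(gD³h_f)) = 3.31×10^-5
Q = -0.965·0.02876·ln(2.017×10^-4) = 0.2362 m³/s
Check: V = 1.39 m/s, Re = 5.62×10^5, f = 0.01842, h_f = 1.03 m ≈ 1.02 m ✓

Q ≈ 236 L/s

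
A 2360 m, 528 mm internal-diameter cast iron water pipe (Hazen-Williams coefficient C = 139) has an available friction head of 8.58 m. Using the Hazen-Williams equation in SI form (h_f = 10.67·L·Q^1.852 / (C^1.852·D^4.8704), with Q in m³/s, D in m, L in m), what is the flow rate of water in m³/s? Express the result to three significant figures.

Rearranging: Q = [h_f·C^1.852·D^4.8704 / (10.67·L)]^(1/1.852)
Q = [8.58·139^1.852·0.528^4.8704 / (10.67·2360)]^0.540 = 0.3477 m³/s

Q ≈ 0.348 m³/s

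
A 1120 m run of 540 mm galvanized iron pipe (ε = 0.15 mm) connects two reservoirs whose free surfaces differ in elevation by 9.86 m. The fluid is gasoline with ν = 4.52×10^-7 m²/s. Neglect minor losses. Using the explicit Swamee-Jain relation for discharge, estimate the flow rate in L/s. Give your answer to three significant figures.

Q ≈ 572 L/s

Swamee-Jain (Type II): Q = -0.965·√(gD⁵h_f/L)·ln[ε/(3.7D) + √(3.17ν²L/(gD³h_f))]
√(gD⁵h_f/L) = √(9.81·0.540⁵·9.86/1120) = 0.06297
ε/(3.7D) = 7.51×10^-5; √(3.17ν²L/(gD³h_f)) = 6.90×10^-6
Q = -0.965·0.06297·ln(8.198×10^-5) = 0.5718 m³/s
Check: V = 2.50 m/s, Re = 2.98×10^6, f = 0.01504, h_f = 9.91 m ≈ 9.86 m ✓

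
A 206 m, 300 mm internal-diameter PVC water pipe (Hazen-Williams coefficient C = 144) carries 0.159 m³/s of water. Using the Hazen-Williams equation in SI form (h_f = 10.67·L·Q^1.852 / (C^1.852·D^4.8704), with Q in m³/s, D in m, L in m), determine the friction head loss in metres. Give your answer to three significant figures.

h_f ≈ 2.58 m

h_f = 10.67·206·0.159^1.852 / (144^1.852·0.300^4.8704) = 2.584 m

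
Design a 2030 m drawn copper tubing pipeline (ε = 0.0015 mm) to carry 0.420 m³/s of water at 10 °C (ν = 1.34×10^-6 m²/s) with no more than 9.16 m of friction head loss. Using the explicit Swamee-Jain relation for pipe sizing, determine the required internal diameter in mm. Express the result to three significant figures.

D ≈ 531 mm

Swamee-Jain (Type III): D = 0.66·[ε^1.25·(LQ²/(gh_f))^4.75 + ν·Q^9.4·(L/(gh_f))^5.2]^0.04
LQ²/(gh_f) = 3.985; L/(gh_f) = 22.59
Term 1 = ε^1.25·(…)^4.75 = 3.73×10^-5; Term 2 = ν·Q^9.4·(…)^5.2 = 0.00423
D = 0.66·(3.73×10^-5 + 0.00423)^0.04 = 0.5306 m = 531 mm
Check: V = 1.90 m/s, Re = 7.52×10^5, f = 0.01224, h_f = 8.62 m ≈ 9.16 m ✓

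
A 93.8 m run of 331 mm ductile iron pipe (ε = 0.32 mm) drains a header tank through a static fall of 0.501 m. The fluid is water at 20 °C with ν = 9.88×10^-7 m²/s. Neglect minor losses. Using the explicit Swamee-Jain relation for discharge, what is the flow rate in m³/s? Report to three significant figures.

Q ≈ 0.113 m³/s

Swamee-Jain (Type II): Q = -0.965·√(gD⁵h_f/L)·ln[ε/(3.7D) + √(3.17ν²L/(gD³h_f))]
√(gD⁵h_f/L) = √(9.81·0.331⁵·0.501/93.8) = 0.01443
ε/(3.7D) = 2.61×10^-4; √(3.17ν²L/(gD³h_f)) = 4.04×10^-5
Q = -0.965·0.01443·ln(3.016×10^-4) = 0.1129 m³/s
Check: V = 1.31 m/s, Re = 4.39×10^5, f = 0.02029, h_f = 0.504 m ≈ 0.501 m ✓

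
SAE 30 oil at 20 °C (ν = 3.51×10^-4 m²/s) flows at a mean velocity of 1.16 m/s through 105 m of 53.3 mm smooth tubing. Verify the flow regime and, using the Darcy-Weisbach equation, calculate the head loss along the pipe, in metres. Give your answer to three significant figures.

Re = VD/ν = 1.16·0.05330/3.51×10^-4 = 176 → laminar (Re < 2300)
f = 64/Re = 0.3633
h_f = f(L/D)V²/(2g) = 0.3633·(105/0.05330)·1.16²/(2·9.81) = 49.09 m

h_f ≈ 49.1 m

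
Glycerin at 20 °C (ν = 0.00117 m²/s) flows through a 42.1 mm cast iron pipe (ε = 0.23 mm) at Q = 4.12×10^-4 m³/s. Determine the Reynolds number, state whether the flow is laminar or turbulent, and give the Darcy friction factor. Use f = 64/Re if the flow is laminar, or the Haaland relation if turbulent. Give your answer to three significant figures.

Re ≈ 10.6; laminar; f = 64/Re ≈ 6.01

V = 4Q/(πD²) = 0.2960 m/s
Re = VD/ν = 0.2960·0.0421/0.00117 = 10.6
Re < 2300 → laminar → f = 64/Re = 6.010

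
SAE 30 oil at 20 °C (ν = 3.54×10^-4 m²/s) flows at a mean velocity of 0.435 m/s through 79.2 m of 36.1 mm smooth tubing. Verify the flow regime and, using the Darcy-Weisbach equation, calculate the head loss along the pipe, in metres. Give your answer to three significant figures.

h_f ≈ 30.5 m

Re = VD/ν = 0.435·0.03610/3.54×10^-4 = 44.4 → laminar (Re < 2300)
f = 64/Re = 1.443
h_f = f(L/D)V²/(2g) = 1.443·(79.2/0.03610)·0.435²/(2·9.81) = 30.53 m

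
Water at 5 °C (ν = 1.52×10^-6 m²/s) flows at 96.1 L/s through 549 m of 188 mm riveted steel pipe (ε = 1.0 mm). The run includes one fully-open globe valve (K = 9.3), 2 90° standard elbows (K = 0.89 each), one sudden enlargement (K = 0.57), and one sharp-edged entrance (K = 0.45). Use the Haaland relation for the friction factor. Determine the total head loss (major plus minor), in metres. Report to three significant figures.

H_L ≈ 63.0 m

V = 4Q/(πD²) = 3.462 m/s; V²/2g = 0.6109 m
Re = 4.28×10^5, ε/D = 0.00532 → f = 0.03120 (Haaland)
Major: h_f = f(L/D)·V²/2g = 0.03120·2920·0.6109 = 55.66 m
Minor: ΣK = 12.1; h_m = ΣK·V²/2g = 7.391 m
Total H_L = 55.66 + 7.391 = 63.05 m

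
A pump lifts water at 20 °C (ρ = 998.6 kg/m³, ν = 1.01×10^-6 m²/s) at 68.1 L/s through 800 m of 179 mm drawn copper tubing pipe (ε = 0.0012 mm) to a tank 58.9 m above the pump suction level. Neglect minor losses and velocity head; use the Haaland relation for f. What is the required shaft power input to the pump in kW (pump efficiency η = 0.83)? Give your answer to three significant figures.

P_shaft ≈ 65.1 kW

V = 4Q/(πD²) = 2.706 m/s; Re = 4.80×10^5; ε/D = 6.70×10^-6; f = 0.01323
h_f = f(L/D)V²/2g = 22.08 m
Total head H = z + h_f = 58.9 + 22.08 = 80.98 m
P_hyd = ρgQH = 998.6·9.81·0.0681·80.98 = 54.02 kW
P_shaft = P_hyd/η = 54.02/0.83 = 65.08 kW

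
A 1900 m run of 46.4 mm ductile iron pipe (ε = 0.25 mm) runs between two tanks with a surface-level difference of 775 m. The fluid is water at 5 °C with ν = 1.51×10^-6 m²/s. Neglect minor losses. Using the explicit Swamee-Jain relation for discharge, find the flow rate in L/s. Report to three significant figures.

Q ≈ 5.77 L/s

Swamee-Jain (Type II): Q = -0.965·√(gD⁵h_f/L)·ln[ε/(3.7D) + √(3.17ν²L/(gD³h_f))]
√(gD⁵h_f/L) = √(9.81·0.0464⁵·775/1900) = 9.277×10^-4
ε/(3.7D) = 0.00146; √(3.17ν²L/(gD³h_f)) = 1.34×10^-4
Q = -0.965·9.277×10^-4·ln(0.001591) = 0.005768 m³/s
Check: V = 3.41 m/s, Re = 1.05×10^5, f = 0.03217, h_f = 781 m ≈ 775 m ✓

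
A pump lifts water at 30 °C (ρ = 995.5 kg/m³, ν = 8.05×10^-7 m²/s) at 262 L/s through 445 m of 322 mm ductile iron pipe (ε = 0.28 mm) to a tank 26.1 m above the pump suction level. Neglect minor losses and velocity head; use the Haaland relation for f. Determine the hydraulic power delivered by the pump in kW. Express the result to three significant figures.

V = 4Q/(πD²) = 3.217 m/s; Re = 1.29×10^6; ε/D = 8.70×10^-4; f = 0.01925
h_f = f(L/D)V²/2g = 14.04 m
Total head H = z + h_f = 26.1 + 14.04 = 40.14 m
P_hyd = ρgQH = 995.5·9.81·0.262·40.14 = 102.7 kW

P_hyd ≈ 103 kW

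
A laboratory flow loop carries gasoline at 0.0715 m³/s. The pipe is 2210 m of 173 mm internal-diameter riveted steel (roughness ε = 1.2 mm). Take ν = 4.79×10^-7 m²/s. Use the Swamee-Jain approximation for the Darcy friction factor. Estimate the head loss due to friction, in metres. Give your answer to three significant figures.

h_f ≈ 203 m

V = 4Q/(πD²) = 4·0.0715/(π·0.173²) = 3.042 m/s
Re = VD/ν = 3.042·0.173/4.79×10^-7 = 1.10×10^6 → turbulent
ε/D = 1.2/173 = 0.00694
Swamee-Jain: f = 0.03374
h_f = f(L/D)V²/(2g) = 0.03374·(2210/0.173)·3.042²/(2·9.81) = 203.2 m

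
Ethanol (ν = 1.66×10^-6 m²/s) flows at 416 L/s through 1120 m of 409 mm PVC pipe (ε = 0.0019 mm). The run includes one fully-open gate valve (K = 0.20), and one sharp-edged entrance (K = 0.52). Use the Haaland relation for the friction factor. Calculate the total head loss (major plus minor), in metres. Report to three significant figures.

V = 4Q/(πD²) = 3.166 m/s; V²/2g = 0.5110 m
Re = 7.80×10^5, ε/D = 4.65×10^-6 → f = 0.01215 (Haaland)
Major: h_f = f(L/D)·V²/2g = 0.01215·2738·0.5110 = 17.00 m
Minor: ΣK = 0.720; h_m = ΣK·V²/2g = 0.3679 m
Total H_L = 17.00 + 0.3679 = 17.37 m

H_L ≈ 17.4 m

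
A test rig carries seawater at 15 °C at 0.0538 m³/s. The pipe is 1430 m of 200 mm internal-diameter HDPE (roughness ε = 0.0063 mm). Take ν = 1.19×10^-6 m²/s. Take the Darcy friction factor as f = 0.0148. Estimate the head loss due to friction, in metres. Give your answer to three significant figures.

h_f ≈ 15.8 m

V = 4Q/(πD²) = 4·0.0538/(π·0.200²) = 1.713 m/s
h_f = f(L/D)V²/(2g) = 0.01480·(1430/0.200)·1.713²/(2·9.81) = 15.82 m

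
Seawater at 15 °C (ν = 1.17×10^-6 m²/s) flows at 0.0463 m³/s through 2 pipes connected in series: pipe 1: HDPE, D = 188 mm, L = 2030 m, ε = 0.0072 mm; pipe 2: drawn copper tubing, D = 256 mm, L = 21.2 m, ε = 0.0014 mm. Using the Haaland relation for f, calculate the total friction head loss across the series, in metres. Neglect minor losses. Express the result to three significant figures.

H ≈ 23.0 m

Pipe 1: V = 1.668 m/s, Re = 2.68×10^5, ε/D = 3.83×10^-5, f = 0.01496, h_1 = f(L/D)V²/2g = 22.90 m
Pipe 2: V = 0.8995 m/s, Re = 1.97×10^5, ε/D = 5.47×10^-6, f = 0.01558, h_2 = f(L/D)V²/2g = 0.05320 m
Series → Q common, losses add: H = Σh = 22.95 m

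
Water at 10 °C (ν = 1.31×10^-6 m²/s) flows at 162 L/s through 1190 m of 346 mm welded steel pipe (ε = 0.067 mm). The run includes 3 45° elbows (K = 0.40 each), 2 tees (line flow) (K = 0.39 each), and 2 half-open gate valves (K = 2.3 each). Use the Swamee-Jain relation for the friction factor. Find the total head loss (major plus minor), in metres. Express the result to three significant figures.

H_L ≈ 9.10 m

V = 4Q/(πD²) = 1.723 m/s; V²/2g = 0.1513 m
Re = 4.55×10^5, ε/D = 1.94×10^-4 → f = 0.01558 (Swamee-Jain)
Major: h_f = f(L/D)·V²/2g = 0.01558·3439·0.1513 = 8.109 m
Minor: ΣK = 6.58; h_m = ΣK·V²/2g = 0.9956 m
Total H_L = 8.109 + 0.9956 = 9.104 m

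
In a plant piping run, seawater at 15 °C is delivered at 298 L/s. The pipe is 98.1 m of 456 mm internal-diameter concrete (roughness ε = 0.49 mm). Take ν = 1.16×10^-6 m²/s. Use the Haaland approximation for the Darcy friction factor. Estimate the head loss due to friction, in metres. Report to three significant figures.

h_f ≈ 0.744 m

V = 4Q/(πD²) = 4·0.298/(π·0.456²) = 1.825 m/s
Re = VD/ν = 1.825·0.456/1.16×10^-6 = 7.17×10^5 → turbulent
ε/D = 0.49/456 = 0.00107
Haaland: f = 0.02037
h_f = f(L/D)V²/(2g) = 0.02037·(98.1/0.456)·1.825²/(2·9.81) = 0.7438 m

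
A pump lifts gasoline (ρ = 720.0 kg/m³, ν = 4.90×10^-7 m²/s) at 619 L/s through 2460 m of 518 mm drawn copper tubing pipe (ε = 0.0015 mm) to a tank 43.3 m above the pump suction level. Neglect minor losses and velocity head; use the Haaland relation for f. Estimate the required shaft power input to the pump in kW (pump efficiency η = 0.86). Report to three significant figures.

P_shaft ≈ 324 kW

V = 4Q/(πD²) = 2.937 m/s; Re = 3.11×10^6; ε/D = 2.90×10^-6; f = 0.009766
h_f = f(L/D)V²/2g = 20.39 m
Total head H = z + h_f = 43.3 + 20.39 = 63.69 m
P_hyd = ρgQH = 720.0·9.81·0.619·63.69 = 278.5 kW
P_shaft = P_hyd/η = 278.5/0.86 = 323.8 kW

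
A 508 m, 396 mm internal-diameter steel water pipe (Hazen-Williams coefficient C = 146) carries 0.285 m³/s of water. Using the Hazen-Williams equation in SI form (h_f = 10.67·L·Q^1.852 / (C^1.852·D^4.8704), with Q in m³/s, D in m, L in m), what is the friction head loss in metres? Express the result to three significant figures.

h_f = 10.67·508·0.285^1.852 / (146^1.852·0.396^4.8704) = 4.736 m

h_f ≈ 4.74 m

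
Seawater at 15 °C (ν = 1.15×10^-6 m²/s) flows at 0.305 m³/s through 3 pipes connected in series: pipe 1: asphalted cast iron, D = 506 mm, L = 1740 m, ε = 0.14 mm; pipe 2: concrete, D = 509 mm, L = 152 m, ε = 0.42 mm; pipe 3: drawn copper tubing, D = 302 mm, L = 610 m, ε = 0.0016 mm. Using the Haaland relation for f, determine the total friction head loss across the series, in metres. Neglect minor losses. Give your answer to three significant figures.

H ≈ 28.4 m

Pipe 1: V = 1.517 m/s, Re = 6.67×10^5, ε/D = 2.77×10^-4, f = 0.01568, h_1 = f(L/D)V²/2g = 6.324 m
Pipe 2: V = 1.499 m/s, Re = 6.63×10^5, ε/D = 8.25×10^-4, f = 0.01924, h_2 = f(L/D)V²/2g = 0.6580 m
Pipe 3: V = 4.258 m/s, Re = 1.12×10^6, ε/D = 5.30×10^-6, f = 0.01147, h_3 = f(L/D)V²/2g = 21.41 m
Series → Q common, losses add: H = Σh = 28.39 m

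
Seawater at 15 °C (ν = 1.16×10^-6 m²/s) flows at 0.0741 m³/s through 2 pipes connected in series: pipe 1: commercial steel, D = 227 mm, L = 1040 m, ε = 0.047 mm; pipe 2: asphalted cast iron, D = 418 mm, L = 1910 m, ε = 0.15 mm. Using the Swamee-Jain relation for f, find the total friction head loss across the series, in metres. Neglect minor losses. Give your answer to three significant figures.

Pipe 1: V = 1.831 m/s, Re = 3.58×10^5, ε/D = 2.07×10^-4, f = 0.01606, h_1 = f(L/D)V²/2g = 12.58 m
Pipe 2: V = 0.5400 m/s, Re = 1.95×10^5, ε/D = 3.59×10^-4, f = 0.01820, h_2 = f(L/D)V²/2g = 1.236 m
Series → Q common, losses add: H = Σh = 13.81 m

H ≈ 13.8 m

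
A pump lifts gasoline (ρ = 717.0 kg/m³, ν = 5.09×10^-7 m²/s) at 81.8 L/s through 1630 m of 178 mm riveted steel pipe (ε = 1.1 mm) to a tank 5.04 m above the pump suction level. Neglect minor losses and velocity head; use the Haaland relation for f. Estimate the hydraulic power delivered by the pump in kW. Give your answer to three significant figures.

V = 4Q/(πD²) = 3.287 m/s; Re = 1.15×10^6; ε/D = 0.00618; f = 0.03254
h_f = f(L/D)V²/2g = 164.1 m
Total head H = z + h_f = 5.04 + 164.1 = 169.2 m
P_hyd = ρgQH = 717.0·9.81·0.0818·169.2 = 97.33 kW

P_hyd ≈ 97.3 kW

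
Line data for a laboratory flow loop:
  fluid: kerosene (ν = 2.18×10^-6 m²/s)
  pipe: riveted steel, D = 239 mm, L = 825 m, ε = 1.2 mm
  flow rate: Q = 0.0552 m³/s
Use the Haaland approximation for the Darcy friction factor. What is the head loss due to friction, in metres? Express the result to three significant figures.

V = 4Q/(πD²) = 4·0.0552/(π·0.239²) = 1.230 m/s
Re = VD/ν = 1.230·0.239/2.18×10^-6 = 1.35×10^5 → turbulent
ε/D = 1.2/239 = 0.00502
Haaland: f = 0.03110
h_f = f(L/D)V²/(2g) = 0.03110·(825/0.239)·1.230²/(2·9.81) = 8.284 m

h_f ≈ 8.28 m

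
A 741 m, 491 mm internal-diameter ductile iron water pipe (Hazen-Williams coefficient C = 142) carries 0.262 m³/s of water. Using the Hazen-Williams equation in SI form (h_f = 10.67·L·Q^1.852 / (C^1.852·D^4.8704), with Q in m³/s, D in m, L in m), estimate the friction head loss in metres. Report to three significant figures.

h_f = 10.67·741·0.262^1.852 / (142^1.852·0.491^4.8704) = 2.184 m

h_f ≈ 2.18 m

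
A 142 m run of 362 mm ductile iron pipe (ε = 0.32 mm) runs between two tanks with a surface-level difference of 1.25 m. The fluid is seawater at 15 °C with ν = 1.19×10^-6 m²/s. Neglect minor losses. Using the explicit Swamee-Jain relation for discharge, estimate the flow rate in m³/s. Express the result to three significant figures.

Swamee-Jain (Type II): Q = -0.965·√(gD⁵h_f/L)·ln[ε/(3.7D) + √(3.17ν²L/(gD³h_f))]
√(gD⁵h_f/L) = √(9.81·0.362⁵·1.25/142) = 0.02317
ε/(3.7D) = 2.39×10^-4; √(3.17ν²L/(gD³h_f)) = 3.31×10^-5
Q = -0.965·0.02317·ln(2.720×10^-4) = 0.1836 m³/s
Check: V = 1.78 m/s, Re = 5.43×10^5, f = 0.01978, h_f = 1.26 m ≈ 1.25 m ✓

Q ≈ 0.184 m³/s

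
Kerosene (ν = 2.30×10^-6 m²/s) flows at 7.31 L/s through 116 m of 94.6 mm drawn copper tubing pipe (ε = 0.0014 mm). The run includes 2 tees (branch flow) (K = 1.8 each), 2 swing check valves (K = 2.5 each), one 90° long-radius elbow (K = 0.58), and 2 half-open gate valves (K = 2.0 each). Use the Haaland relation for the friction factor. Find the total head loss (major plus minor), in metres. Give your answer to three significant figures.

H_L ≈ 2.18 m

V = 4Q/(πD²) = 1.040 m/s; V²/2g = 0.05513 m
Re = 4.28×10^4, ε/D = 1.48×10^-5 → f = 0.02149 (Haaland)
Major: h_f = f(L/D)·V²/2g = 0.02149·1226·0.05513 = 1.453 m
Minor: ΣK = 13.2; h_m = ΣK·V²/2g = 0.7266 m
Total H_L = 1.453 + 0.7266 = 2.179 m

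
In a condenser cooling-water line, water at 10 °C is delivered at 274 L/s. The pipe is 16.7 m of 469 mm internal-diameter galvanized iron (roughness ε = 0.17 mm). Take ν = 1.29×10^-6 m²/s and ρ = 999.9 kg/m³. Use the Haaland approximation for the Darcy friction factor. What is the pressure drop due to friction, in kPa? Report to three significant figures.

Δp ≈ 0.739 kPa

V = 4Q/(πD²) = 4·0.274/(π·0.469²) = 1.586 m/s
Re = VD/ν = 1.586·0.469/1.29×10^-6 = 5.77×10^5 → turbulent
ε/D = 0.17/469 = 3.62×10^-4
Haaland: f = 0.01651
h_f = f(L/D)V²/(2g) = 0.01651·(16.7/0.469)·1.586²/(2·9.81) = 0.07537 m
Δp = ρg·h_f = 999.9·9.81·0.07537 = 0.7393 kPa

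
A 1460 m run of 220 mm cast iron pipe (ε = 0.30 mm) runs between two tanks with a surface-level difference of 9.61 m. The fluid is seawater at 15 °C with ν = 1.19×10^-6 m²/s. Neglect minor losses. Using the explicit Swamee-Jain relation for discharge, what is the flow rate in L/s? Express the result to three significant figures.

Swamee-Jain (Type II): Q = -0.965·√(gD⁵h_f/L)·ln[ε/(3.7D) + √(3.17ν²L/(gD³h_f))]
√(gD⁵h_f/L) = √(9.81·0.220⁵·9.61/1460) = 0.005769
ε/(3.7D) = 3.69×10^-4; √(3.17ν²L/(gD³h_f)) = 8.08×10^-5
Q = -0.965·0.005769·ln(4.494×10^-4) = 0.04291 m³/s
Check: V = 1.13 m/s, Re = 2.09×10^5, f = 0.02247, h_f = 9.69 m ≈ 9.61 m ✓

Q ≈ 42.9 L/s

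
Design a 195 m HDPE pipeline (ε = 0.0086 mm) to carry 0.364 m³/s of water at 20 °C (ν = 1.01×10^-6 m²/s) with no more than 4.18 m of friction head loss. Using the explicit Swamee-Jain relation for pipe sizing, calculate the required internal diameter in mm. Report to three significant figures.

D ≈ 362 mm

Swamee-Jain (Type III): D = 0.66·[ε^1.25·(LQ²/(gh_f))^4.75 + ν·Q^9.4·(L/(gh_f))^5.2]^0.04
LQ²/(gh_f) = 0.6301; L/(gh_f) = 4.755
Term 1 = ε^1.25·(…)^4.75 = 5.19×10^-8; Term 2 = ν·Q^9.4·(…)^5.2 = 2.51×10^-7
D = 0.66·(5.19×10^-8 + 2.51×10^-7)^0.04 = 0.3621 m = 362 mm
Check: V = 3.54 m/s, Re = 1.27×10^6, f = 0.01179, h_f = 4.05 m ≈ 4.18 m ✓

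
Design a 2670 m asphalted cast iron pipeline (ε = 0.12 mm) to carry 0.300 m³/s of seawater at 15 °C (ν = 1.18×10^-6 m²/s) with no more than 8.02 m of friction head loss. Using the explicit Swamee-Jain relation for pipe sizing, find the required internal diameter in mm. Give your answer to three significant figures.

D ≈ 528 mm

Swamee-Jain (Type III): D = 0.66·[ε^1.25·(LQ²/(gh_f))^4.75 + ν·Q^9.4·(L/(gh_f))^5.2]^0.04
LQ²/(gh_f) = 3.054; L/(gh_f) = 33.94
Term 1 = ε^1.25·(…)^4.75 = 0.00253; Term 2 = ν·Q^9.4·(…)^5.2 = 0.00131
D = 0.66·(0.00253 + 0.00131)^0.04 = 0.5283 m = 528 mm
Check: V = 1.37 m/s, Re = 6.13×10^5, f = 0.01552, h_f = 7.49 m ≈ 8.02 m ✓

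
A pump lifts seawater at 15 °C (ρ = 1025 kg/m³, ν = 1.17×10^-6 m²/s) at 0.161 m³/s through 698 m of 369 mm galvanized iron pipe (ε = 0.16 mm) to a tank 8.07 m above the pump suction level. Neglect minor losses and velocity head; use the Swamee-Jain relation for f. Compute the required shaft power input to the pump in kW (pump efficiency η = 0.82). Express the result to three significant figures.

V = 4Q/(πD²) = 1.506 m/s; Re = 4.75×10^5; ε/D = 4.34×10^-4; f = 0.01740
h_f = f(L/D)V²/2g = 3.802 m
Total head H = z + h_f = 8.07 + 3.802 = 11.87 m
P_hyd = ρgQH = 1025·9.81·0.161·11.87 = 19.22 kW
P_shaft = P_hyd/η = 19.22/0.82 = 23.44 kW

P_shaft ≈ 23.4 kW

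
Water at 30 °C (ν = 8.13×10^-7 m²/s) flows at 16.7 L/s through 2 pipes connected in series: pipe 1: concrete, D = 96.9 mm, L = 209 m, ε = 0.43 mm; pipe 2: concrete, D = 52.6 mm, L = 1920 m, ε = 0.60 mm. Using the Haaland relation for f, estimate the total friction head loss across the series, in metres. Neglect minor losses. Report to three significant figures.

Pipe 1: V = 2.265 m/s, Re = 2.70×10^5, ε/D = 0.00444, f = 0.02970, h_1 = f(L/D)V²/2g = 16.75 m
Pipe 2: V = 7.685 m/s, Re = 4.97×10^5, ε/D = 0.0114, f = 0.03983, h_2 = f(L/D)V²/2g = 4377 m
Series → Q common, losses add: H = Σh = 4394 m

H ≈ 4390 m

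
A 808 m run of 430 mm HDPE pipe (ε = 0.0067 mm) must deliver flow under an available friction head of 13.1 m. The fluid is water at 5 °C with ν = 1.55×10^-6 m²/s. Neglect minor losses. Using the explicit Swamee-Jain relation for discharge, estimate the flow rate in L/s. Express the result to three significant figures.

Q ≈ 488 L/s

Swamee-Jain (Type II): Q = -0.965·√(gD⁵h_f/L)·ln[ε/(3.7D) + √(3.17ν²L/(gD³h_f))]
√(gD⁵h_f/L) = √(9.81·0.430⁵·13.1/808) = 0.04835
ε/(3.7D) = 4.21×10^-6; √(3.17ν²L/(gD³h_f)) = 2.45×10^-5
Q = -0.965·0.04835·ln(2.875×10^-5) = 0.4879 m³/s
Check: V = 3.36 m/s, Re = 9.32×10^5, f = 0.01211, h_f = 13.1 m ≈ 13.1 m ✓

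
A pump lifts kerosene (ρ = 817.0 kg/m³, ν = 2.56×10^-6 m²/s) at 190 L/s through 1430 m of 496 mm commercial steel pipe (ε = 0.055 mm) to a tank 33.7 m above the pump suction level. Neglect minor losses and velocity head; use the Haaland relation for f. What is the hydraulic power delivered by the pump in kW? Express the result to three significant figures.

P_hyd ≈ 54.9 kW

V = 4Q/(πD²) = 0.9833 m/s; Re = 1.91×10^5; ε/D = 1.11×10^-4; f = 0.01639
h_f = f(L/D)V²/2g = 2.329 m
Total head H = z + h_f = 33.7 + 2.329 = 36.03 m
P_hyd = ρgQH = 817.0·9.81·0.190·36.03 = 54.86 kW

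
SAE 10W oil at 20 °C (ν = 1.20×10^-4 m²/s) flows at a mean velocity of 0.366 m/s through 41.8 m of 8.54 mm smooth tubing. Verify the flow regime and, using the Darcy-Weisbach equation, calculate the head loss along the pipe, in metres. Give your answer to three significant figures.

Re = VD/ν = 0.366·0.008540/1.20×10^-4 = 26.0 → laminar (Re < 2300)
f = 64/Re = 2.457
h_f = f(L/D)V²/(2g) = 2.457·(41.8/0.008540)·0.366²/(2·9.81) = 82.11 m

h_f ≈ 82.1 m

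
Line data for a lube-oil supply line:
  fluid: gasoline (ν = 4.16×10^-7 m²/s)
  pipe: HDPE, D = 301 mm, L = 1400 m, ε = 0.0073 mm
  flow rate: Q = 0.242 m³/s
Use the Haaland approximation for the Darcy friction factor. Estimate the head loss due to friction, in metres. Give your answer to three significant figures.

V = 4Q/(πD²) = 4·0.242/(π·0.301²) = 3.401 m/s
Re = VD/ν = 3.401·0.301/4.16×10^-7 = 2.46×10^6 → turbulent
ε/D = 0.0073/301 = 2.43×10^-5
Haaland: f = 0.01082
h_f = f(L/D)V²/(2g) = 0.01082·(1400/0.301)·3.401²/(2·9.81) = 29.67 m

h_f ≈ 29.7 m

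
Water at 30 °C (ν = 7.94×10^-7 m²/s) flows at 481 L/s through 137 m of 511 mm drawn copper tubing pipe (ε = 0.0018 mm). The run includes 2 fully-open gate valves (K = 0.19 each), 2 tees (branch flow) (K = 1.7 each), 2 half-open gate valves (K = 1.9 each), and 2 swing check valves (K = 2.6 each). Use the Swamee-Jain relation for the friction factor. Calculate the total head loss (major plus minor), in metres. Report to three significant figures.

H_L ≈ 4.41 m

V = 4Q/(πD²) = 2.345 m/s; V²/2g = 0.2804 m
Re = 1.51×10^6, ε/D = 3.52×10^-6 → f = 0.01096 (Swamee-Jain)
Major: h_f = f(L/D)·V²/2g = 0.01096·268.1·0.2804 = 0.8236 m
Minor: ΣK = 12.8; h_m = ΣK·V²/2g = 3.583 m
Total H_L = 0.8236 + 3.583 = 4.407 m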